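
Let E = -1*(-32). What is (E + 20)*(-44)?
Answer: -2288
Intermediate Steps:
E = 32
(E + 20)*(-44) = (32 + 20)*(-44) = 52*(-44) = -2288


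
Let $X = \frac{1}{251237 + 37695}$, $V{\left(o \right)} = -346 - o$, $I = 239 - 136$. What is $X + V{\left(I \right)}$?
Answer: $- \frac{129730467}{288932} \approx -449.0$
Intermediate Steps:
$I = 103$
$X = \frac{1}{288932} \approx 3.461 \cdot 10^{-6}$
$X + V{\left(I \right)} = \frac{1}{288932} - 449 = - \frac{129730467}{288932}$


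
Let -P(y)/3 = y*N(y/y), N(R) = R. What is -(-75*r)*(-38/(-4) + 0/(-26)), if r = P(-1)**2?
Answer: 12825/2 ≈ 6412.5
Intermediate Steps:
P(y) = -3*y (P(y) = -3*y*y/y = -3*y)
r = 9 (r = (-3*(-1))**2 = 3**2 = 9)
-(-75*r)*(-38/(-4) + 0/(-26)) = -(-75*9)*(-38/(-4) + 0/(-26)) = -(-675)*(-38*(-1/4) + 0*(-1/26)) = -(-675)*(19/2 + 0) = -(-675)*19/2 = -1*(-12825/2) = 12825/2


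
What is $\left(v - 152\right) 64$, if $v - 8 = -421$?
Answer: $-36160$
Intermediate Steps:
$v = -413$ ($v = 8 - 421 = -413$)
$\left(v - 152\right) 64 = \left(-413 - 152\right) 64 = \left(-565\right) 64 = -36160$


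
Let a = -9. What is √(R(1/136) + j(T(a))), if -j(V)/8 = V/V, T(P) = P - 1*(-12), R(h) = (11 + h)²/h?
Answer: √76157314/68 ≈ 128.34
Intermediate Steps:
R(h) = (11 + h)²/h
T(P) = 12 + P (T(P) = P + 12 = 12 + P)
j(V) = -8 (j(V) = -8*V/V = -8*1 = -8)
√(R(1/136) + j(T(a))) = √((11 + 1/136)²/(1/136) - 8) = √(136*(1497/136)² - 8) = √(136*(2241009/18496) - 8) = √(2241009/136 - 8) = √(2239921/136) = √76157314/68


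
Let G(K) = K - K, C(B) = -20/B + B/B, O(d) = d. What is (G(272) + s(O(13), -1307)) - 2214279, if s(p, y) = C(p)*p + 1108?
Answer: -2213178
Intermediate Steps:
C(B) = 1 - 20/B (C(B) = -20/B + 1 = 1 - 20/B)
s(p, y) = 1088 + p (s(p, y) = ((-20 + p)/p)*p + 1108 = (-20 + p) + 1108 = 1088 + p)
G(K) = 0
(G(272) + s(O(13), -1307)) - 2214279 = (0 + (1088 + 13)) - 2214279 = (0 + 1101) - 2214279 = 1101 - 2214279 = -2213178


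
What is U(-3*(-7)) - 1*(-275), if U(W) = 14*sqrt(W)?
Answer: 275 + 14*sqrt(21) ≈ 339.16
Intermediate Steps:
U(-3*(-7)) - 1*(-275) = 14*sqrt(-3*(-7)) - 1*(-275) = 14*sqrt(21) + 275 = 275 + 14*sqrt(21)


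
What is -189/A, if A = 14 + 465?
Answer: -189/479 ≈ -0.39457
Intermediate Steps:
A = 479
-189/A = -189/479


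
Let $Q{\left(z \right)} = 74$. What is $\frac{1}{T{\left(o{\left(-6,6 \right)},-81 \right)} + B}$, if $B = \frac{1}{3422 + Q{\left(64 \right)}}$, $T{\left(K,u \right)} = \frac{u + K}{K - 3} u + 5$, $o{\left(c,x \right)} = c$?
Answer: $- \frac{3496}{2719887} \approx -0.0012853$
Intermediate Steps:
$T{\left(K,u \right)} = 5 + \frac{u \left(K + u\right)}{-3 + K}$ ($T{\left(K,u \right)} = \frac{K + u}{-3 + K} u + 5 = \frac{u \left(K + u\right)}{-3 + K} + 5 = 5 + \frac{u \left(K + u\right)}{-3 + K}$)
$B = \frac{1}{3496}$ ($B = \frac{1}{3422 + 74} = \frac{1}{3496} \approx 0.00028604$)
$\frac{1}{T{\left(o{\left(-6,6 \right)},-81 \right)} + B} = \frac{1}{\frac{-15 + \left(-81\right)^{2} + 5 \left(-6\right) - -486}{-3 - 6} + \frac{1}{3496}} = \frac{1}{\frac{-15 + 6561 - 30 + 486}{-9} + \frac{1}{3496}} = \frac{1}{\left(- \frac{1}{9}\right) 7002 + \frac{1}{3496}} = \frac{1}{-778 + \frac{1}{3496}} = \frac{1}{- \frac{2719887}{3496}} = - \frac{3496}{2719887}$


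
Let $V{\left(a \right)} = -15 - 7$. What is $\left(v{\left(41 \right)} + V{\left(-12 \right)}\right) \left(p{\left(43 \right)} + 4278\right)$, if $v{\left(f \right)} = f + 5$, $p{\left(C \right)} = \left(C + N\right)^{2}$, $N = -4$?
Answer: $139176$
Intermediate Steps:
$V{\left(a \right)} = -22$
$p{\left(C \right)} = \left(-4 + C\right)^{2}$ ($p{\left(C \right)} = \left(C - 4\right)^{2} = \left(-4 + C\right)^{2}$)
$v{\left(f \right)} = 5 + f$
$\left(v{\left(41 \right)} + V{\left(-12 \right)}\right) \left(p{\left(43 \right)} + 4278\right) = \left(\left(5 + 41\right) - 22\right) \left(\left(-4 + 43\right)^{2} + 4278\right) = \left(46 - 22\right) \left(39^{2} + 4278\right) = 24 \left(1521 + 4278\right) = 24 \cdot 5799 = 139176$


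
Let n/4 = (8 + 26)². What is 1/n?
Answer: 1/4624 ≈ 0.00021626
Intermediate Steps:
n = 4624 (n = 4*(8 + 26)² = 4*34² = 4*1156 = 4624)
1/n = 1/4624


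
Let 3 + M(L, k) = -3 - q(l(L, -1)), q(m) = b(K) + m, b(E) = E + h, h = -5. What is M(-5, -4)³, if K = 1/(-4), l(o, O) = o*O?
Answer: -12167/64 ≈ -190.11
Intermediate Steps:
l(o, O) = O*o
K = -¼ (K = 1*(-¼) = -¼ ≈ -0.25000)
b(E) = -5 + E (b(E) = E - 5 = -5 + E)
q(m) = -21/4 + m (q(m) = (-5 - ¼) + m = -21/4 + m)
M(L, k) = -¾ + L (M(L, k) = -3 + (-3 - (-21/4 - L)) = -3 + (-3 + (21/4 + L)) = -3 + (9/4 + L) = -¾ + L)
M(-5, -4)³ = (-¾ - 5)³ = (-23/4)³ = -12167/64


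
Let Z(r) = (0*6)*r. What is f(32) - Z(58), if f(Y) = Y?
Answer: 32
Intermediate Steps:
Z(r) = 0 (Z(r) = 0*r = 0)
f(32) - Z(58) = 32 - 1*0 = 32 + 0 = 32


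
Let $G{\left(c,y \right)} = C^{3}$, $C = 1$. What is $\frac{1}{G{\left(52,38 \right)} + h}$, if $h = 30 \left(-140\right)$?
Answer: $- \frac{1}{4199} \approx -0.00023815$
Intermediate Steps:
$G{\left(c,y \right)} = 1$ ($G{\left(c,y \right)} = 1^{3} = 1$)
$h = -4200$
$\frac{1}{G{\left(52,38 \right)} + h} = \frac{1}{1 - 4200} = \frac{1}{-4199} = - \frac{1}{4199}$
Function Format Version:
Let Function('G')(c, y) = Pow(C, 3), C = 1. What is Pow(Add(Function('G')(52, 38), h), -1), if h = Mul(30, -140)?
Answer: Rational(-1, 4199) ≈ -0.00023815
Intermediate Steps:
Function('G')(c, y) = 1 (Function('G')(c, y) = Pow(1, 3) = 1)
h = -4200
Pow(Add(Function('G')(52, 38), h), -1) = Pow(Add(1, -4200), -1) = Pow(-4199, -1) = Rational(-1, 4199)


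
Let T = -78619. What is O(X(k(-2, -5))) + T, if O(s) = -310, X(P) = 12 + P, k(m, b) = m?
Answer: -78929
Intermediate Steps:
O(X(k(-2, -5))) + T = -310 - 78619 = -78929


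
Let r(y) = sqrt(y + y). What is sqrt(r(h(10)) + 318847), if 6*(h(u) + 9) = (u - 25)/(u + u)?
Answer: sqrt(1275388 + 2*I*sqrt(73))/2 ≈ 564.67 + 0.0037828*I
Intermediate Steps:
h(u) = -9 + (-25 + u)/(12*u) (h(u) = -9 + ((u - 25)/(u + u))/6 = -9 + ((-25 + u)/((2*u)))/6 = -9 + ((-25 + u)*(1/(2*u)))/6 = -9 + ((-25 + u)/(2*u))/6 = -9 + (-25 + u)/(12*u))
r(y) = sqrt(2)*sqrt(y) (r(y) = sqrt(2*y) = sqrt(2)*sqrt(y))
sqrt(r(h(10)) + 318847) = sqrt(sqrt(2)*sqrt((1/12)*(-25 - 107*10)/10) + 318847) = sqrt(sqrt(2)*sqrt((1/12)*(1/10)*(-25 - 1070)) + 318847) = sqrt(sqrt(2)*sqrt((1/12)*(1/10)*(-1095)) + 318847) = sqrt(sqrt(2)*sqrt(-73/8) + 318847) = sqrt(sqrt(2)*(I*sqrt(146)/4) + 318847) = sqrt(I*sqrt(73)/2 + 318847) = sqrt(318847 + I*sqrt(73)/2)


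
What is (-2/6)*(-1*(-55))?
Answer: -55/3 ≈ -18.333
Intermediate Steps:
(-2/6)*(-1*(-55)) = -2*⅙*55 = -⅓*55 = -55/3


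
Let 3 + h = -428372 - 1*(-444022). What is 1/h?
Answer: 1/15647 ≈ 6.3910e-5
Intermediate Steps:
h = 15647 (h = -3 + (-428372 - 1*(-444022)) = -3 + (-428372 + 444022) = -3 + 15650 = 15647)
1/h = 1/15647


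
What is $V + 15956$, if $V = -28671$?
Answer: $-12715$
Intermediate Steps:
$V + 15956 = -28671 + 15956 = -12715$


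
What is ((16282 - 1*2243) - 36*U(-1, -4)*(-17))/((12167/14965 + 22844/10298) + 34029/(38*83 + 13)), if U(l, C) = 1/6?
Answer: 3450863640407395/3361839162636 ≈ 1026.5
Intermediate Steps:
U(l, C) = 1/6
((16282 - 1*2243) - 36*U(-1, -4)*(-17))/((12167/14965 + 22844/10298) + 34029/(38*83 + 13)) = ((16282 - 1*2243) - 36*1/6*(-17))/((12167/14965 + 22844/10298) + 34029/(38*83 + 13)) = ((16282 - 2243) - 6*(-17))/((12167*(1/14965) + 22844*(1/10298)) + 34029/(3154 + 13)) = (14039 + 102)/((12167/14965 + 11422/5149) + 34029/3167) = 14141/(233578113/77054785 + 34029*(1/3167)) = 14141/(233578113/77054785 + 34029/3167) = 14141/(3361839162636/244032504095) = 14141*(244032504095/3361839162636) = 3450863640407395/3361839162636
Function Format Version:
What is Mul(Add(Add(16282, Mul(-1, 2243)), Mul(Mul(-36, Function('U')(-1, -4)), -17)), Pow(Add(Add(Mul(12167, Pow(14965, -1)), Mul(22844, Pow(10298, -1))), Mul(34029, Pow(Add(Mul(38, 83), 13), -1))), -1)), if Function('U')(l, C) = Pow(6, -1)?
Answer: Rational(3450863640407395, 3361839162636) ≈ 1026.5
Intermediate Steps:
Function('U')(l, C) = Rational(1, 6)
Mul(Add(Add(16282, Mul(-1, 2243)), Mul(Mul(-36, Function('U')(-1, -4)), -17)), Pow(Add(Add(Mul(12167, Pow(14965, -1)), Mul(22844, Pow(10298, -1))), Mul(34029, Pow(Add(Mul(38, 83), 13), -1))), -1)) = Mul(Add(Add(16282, Mul(-1, 2243)), Mul(Mul(-36, Rational(1, 6)), -17)), Pow(Add(Add(Mul(12167, Pow(14965, -1)), Mul(22844, Pow(10298, -1))), Mul(34029, Pow(Add(Mul(38, 83), 13), -1))), -1)) = Mul(Add(Add(16282, -2243), Mul(-6, -17)), Pow(Add(Add(Mul(12167, Rational(1, 14965)), Mul(22844, Rational(1, 10298))), Mul(34029, Pow(Add(3154, 13), -1))), -1)) = Mul(Add(14039, 102), Pow(Add(Add(Rational(12167, 14965), Rational(11422, 5149)), Mul(34029, Pow(3167, -1))), -1)) = Mul(14141, Pow(Add(Rational(233578113, 77054785), Mul(34029, Rational(1, 3167))), -1)) = Mul(14141, Pow(Add(Rational(233578113, 77054785), Rational(34029, 3167)), -1)) = Mul(14141, Pow(Rational(3361839162636, 244032504095), -1)) = Mul(14141, Rational(244032504095, 3361839162636)) = Rational(3450863640407395, 3361839162636)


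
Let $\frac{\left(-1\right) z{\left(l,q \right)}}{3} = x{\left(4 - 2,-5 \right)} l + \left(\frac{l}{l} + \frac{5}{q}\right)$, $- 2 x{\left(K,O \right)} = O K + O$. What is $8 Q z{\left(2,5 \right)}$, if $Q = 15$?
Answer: $-6120$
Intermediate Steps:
$x{\left(K,O \right)} = - \frac{O}{2} - \frac{K O}{2}$ ($x{\left(K,O \right)} = - \frac{O K + O}{2} = - \frac{K O + O}{2} = - \frac{O + K O}{2} = - \frac{O}{2} - \frac{K O}{2}$)
$z{\left(l,q \right)} = -3 - \frac{15}{q} - \frac{45 l}{2}$ ($z{\left(l,q \right)} = - 3 \left(\left(- \frac{1}{2}\right) \left(-5\right) \left(1 + \left(4 - 2\right)\right) l + \left(\frac{l}{l} + \frac{5}{q}\right)\right) = - 3 \left(\left(- \frac{1}{2}\right) \left(-5\right) \left(1 + \left(4 - 2\right)\right) l + \left(1 + \frac{5}{q}\right)\right) = - 3 \left(\left(- \frac{1}{2}\right) \left(-5\right) \left(1 + 2\right) l + \left(1 + \frac{5}{q}\right)\right) = - 3 \left(\left(- \frac{1}{2}\right) \left(-5\right) 3 l + \left(1 + \frac{5}{q}\right)\right) = - 3 \left(\frac{15 l}{2} + \left(1 + \frac{5}{q}\right)\right) = - 3 \left(1 + \frac{5}{q} + \frac{15 l}{2}\right) = -3 - \frac{15}{q} - \frac{45 l}{2}$)
$8 Q z{\left(2,5 \right)} = 8 \cdot 15 \left(-3 - \frac{15}{5} - 45\right) = 120 \left(-3 - 3 - 45\right) = 120 \left(-51\right) = -6120$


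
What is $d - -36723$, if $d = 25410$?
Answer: $62133$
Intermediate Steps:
$d - -36723 = 25410 - -36723 = 25410 + 36723 = 62133$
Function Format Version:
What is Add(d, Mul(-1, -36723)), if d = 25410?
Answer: 62133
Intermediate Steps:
Add(d, Mul(-1, -36723)) = Add(25410, Mul(-1, -36723)) = Add(25410, 36723) = 62133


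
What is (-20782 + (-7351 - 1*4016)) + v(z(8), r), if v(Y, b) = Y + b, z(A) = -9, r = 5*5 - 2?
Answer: -32135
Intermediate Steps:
r = 23 (r = 25 - 2 = 23)
(-20782 + (-7351 - 1*4016)) + v(z(8), r) = (-20782 + (-7351 - 1*4016)) + (-9 + 23) = (-20782 + (-7351 - 4016)) + 14 = (-20782 - 11367) + 14 = -32149 + 14 = -32135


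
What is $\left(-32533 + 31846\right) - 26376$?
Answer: $-27063$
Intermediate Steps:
$\left(-32533 + 31846\right) - 26376 = -687 - 26376 = -27063$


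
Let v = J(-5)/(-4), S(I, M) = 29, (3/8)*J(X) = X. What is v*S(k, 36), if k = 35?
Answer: 290/3 ≈ 96.667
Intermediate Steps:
J(X) = 8*X/3
v = 10/3 (v = ((8/3)*(-5))/(-4) = -40/3*(-¼) = 10/3 ≈ 3.3333)
v*S(k, 36) = (10/3)*29 = 290/3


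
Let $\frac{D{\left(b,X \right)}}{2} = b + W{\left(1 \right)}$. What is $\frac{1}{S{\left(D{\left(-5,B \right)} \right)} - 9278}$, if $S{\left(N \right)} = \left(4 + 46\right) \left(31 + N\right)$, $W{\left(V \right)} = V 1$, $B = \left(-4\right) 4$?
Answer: $- \frac{1}{8128} \approx -0.00012303$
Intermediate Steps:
$B = -16$
$W{\left(V \right)} = V$
$D{\left(b,X \right)} = 2 + 2 b$ ($D{\left(b,X \right)} = 2 \left(b + 1\right) = 2 \left(1 + b\right) = 2 + 2 b$)
$S{\left(N \right)} = 1550 + 50 N$ ($S{\left(N \right)} = 50 \left(31 + N\right) = 1550 + 50 N$)
$\frac{1}{S{\left(D{\left(-5,B \right)} \right)} - 9278} = \frac{1}{\left(1550 + 50 \left(2 + 2 \left(-5\right)\right)\right) - 9278} = \frac{1}{\left(1550 + 50 \left(2 - 10\right)\right) - 9278} = \frac{1}{\left(1550 + 50 \left(-8\right)\right) - 9278} = \frac{1}{\left(1550 - 400\right) - 9278} = \frac{1}{1150 - 9278} = \frac{1}{-8128} = - \frac{1}{8128}$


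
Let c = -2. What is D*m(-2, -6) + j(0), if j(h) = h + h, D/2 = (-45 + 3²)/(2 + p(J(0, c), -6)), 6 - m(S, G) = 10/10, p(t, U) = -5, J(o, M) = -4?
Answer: 120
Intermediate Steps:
m(S, G) = 5 (m(S, G) = 6 - 10/10 = 6 - 1*1 = 6 - 1 = 5)
D = 24 (D = 2*((-45 + 3²)/(2 - 5)) = 2*((-45 + 9)/(-3)) = 2*(-36*(-⅓)) = 2*12 = 24)
j(h) = 2*h
D*m(-2, -6) + j(0) = 24*5 + 2*0 = 120 + 0 = 120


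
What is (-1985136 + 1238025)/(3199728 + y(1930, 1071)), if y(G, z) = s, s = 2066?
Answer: -747111/3201794 ≈ -0.23334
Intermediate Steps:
y(G, z) = 2066
(-1985136 + 1238025)/(3199728 + y(1930, 1071)) = (-1985136 + 1238025)/(3199728 + 2066) = -747111/3201794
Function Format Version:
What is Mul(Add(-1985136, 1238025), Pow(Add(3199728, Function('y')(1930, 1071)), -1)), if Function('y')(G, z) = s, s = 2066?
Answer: Rational(-747111, 3201794) ≈ -0.23334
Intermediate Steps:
Function('y')(G, z) = 2066
Mul(Add(-1985136, 1238025), Pow(Add(3199728, Function('y')(1930, 1071)), -1)) = Mul(Add(-1985136, 1238025), Pow(Add(3199728, 2066), -1)) = Mul(-747111, Pow(3201794, -1)) = Mul(-747111, Rational(1, 3201794)) = Rational(-747111, 3201794)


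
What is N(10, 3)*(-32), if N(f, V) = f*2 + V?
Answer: -736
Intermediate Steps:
N(f, V) = V + 2*f (N(f, V) = 2*f + V = V + 2*f)
N(10, 3)*(-32) = (3 + 2*10)*(-32) = (3 + 20)*(-32) = 23*(-32) = -736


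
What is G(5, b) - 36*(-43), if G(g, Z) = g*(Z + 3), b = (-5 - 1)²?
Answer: 1743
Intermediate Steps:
b = 36 (b = (-6)² = 36)
G(g, Z) = g*(3 + Z)
G(5, b) - 36*(-43) = 5*(3 + 36) - 36*(-43) = 5*39 + 1548 = 195 + 1548 = 1743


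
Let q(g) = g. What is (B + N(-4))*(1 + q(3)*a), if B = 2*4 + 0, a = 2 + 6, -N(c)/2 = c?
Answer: 400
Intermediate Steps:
N(c) = -2*c
a = 8
B = 8 (B = 8 + 0 = 8)
(B + N(-4))*(1 + q(3)*a) = (8 - 2*(-4))*(1 + 3*8) = (8 + 8)*(1 + 24) = 16*25 = 400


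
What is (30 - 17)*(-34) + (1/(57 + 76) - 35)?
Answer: -63440/133 ≈ -476.99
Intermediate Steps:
(30 - 17)*(-34) + (1/(57 + 76) - 35) = 13*(-34) + (1/133 - 35) = -442 + (1/133 - 35) = -442 - 4654/133 = -63440/133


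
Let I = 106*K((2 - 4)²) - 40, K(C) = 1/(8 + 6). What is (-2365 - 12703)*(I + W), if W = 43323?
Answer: -4566116312/7 ≈ -6.5230e+8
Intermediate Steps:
K(C) = 1/14
I = -227/7 (I = 106*(1/14) - 40 = 53/7 - 40 = -227/7 ≈ -32.429)
(-2365 - 12703)*(I + W) = (-2365 - 12703)*(-227/7 + 43323) = -15068*303034/7 = -4566116312/7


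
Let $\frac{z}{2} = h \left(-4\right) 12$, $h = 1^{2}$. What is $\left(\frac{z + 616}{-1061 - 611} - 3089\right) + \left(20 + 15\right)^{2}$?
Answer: $- \frac{389641}{209} \approx -1864.3$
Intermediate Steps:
$h = 1$
$z = -96$ ($z = 2 \cdot 1 \left(-4\right) 12 = 2 \left(\left(-4\right) 12\right) = 2 \left(-48\right) = -96$)
$\left(\frac{z + 616}{-1061 - 611} - 3089\right) + \left(20 + 15\right)^{2} = \left(\frac{-96 + 616}{-1061 - 611} - 3089\right) + \left(20 + 15\right)^{2} = \left(\frac{520}{-1672} - 3089\right) + 35^{2} = \left(520 \left(- \frac{1}{1672}\right) - 3089\right) + 1225 = \left(- \frac{65}{209} - 3089\right) + 1225 = - \frac{645666}{209} + 1225 = - \frac{389641}{209}$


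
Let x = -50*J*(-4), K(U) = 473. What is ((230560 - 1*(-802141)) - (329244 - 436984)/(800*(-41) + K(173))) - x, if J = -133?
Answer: 34243915687/32327 ≈ 1.0593e+6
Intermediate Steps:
x = -26600 (x = -50*(-133)*(-4) = 6650*(-4) = -26600)
((230560 - 1*(-802141)) - (329244 - 436984)/(800*(-41) + K(173))) - x = ((230560 - 1*(-802141)) - (329244 - 436984)/(800*(-41) + 473)) - 1*(-26600) = ((230560 + 802141) - (-107740)/(-32800 + 473)) + 26600 = (1032701 - (-107740)/(-32327)) + 26600 = (1032701 - (-107740)*(-1)/32327) + 26600 = (1032701 - 1*107740/32327) + 26600 = (1032701 - 107740/32327) + 26600 = 33384017487/32327 + 26600 = 34243915687/32327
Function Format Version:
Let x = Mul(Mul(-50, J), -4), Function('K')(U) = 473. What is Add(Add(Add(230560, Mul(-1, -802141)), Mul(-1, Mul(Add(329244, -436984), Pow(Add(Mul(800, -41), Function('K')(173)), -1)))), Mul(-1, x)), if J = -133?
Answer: Rational(34243915687, 32327) ≈ 1.0593e+6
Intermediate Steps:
x = -26600 (x = Mul(Mul(-50, -133), -4) = Mul(6650, -4) = -26600)
Add(Add(Add(230560, Mul(-1, -802141)), Mul(-1, Mul(Add(329244, -436984), Pow(Add(Mul(800, -41), Function('K')(173)), -1)))), Mul(-1, x)) = Add(Add(Add(230560, Mul(-1, -802141)), Mul(-1, Mul(Add(329244, -436984), Pow(Add(Mul(800, -41), 473), -1)))), Mul(-1, -26600)) = Add(Add(Add(230560, 802141), Mul(-1, Mul(-107740, Pow(Add(-32800, 473), -1)))), 26600) = Add(Add(1032701, Mul(-1, Mul(-107740, Pow(-32327, -1)))), 26600) = Add(Add(1032701, Mul(-1, Mul(-107740, Rational(-1, 32327)))), 26600) = Add(Add(1032701, Mul(-1, Rational(107740, 32327))), 26600) = Add(Add(1032701, Rational(-107740, 32327)), 26600) = Add(Rational(33384017487, 32327), 26600) = Rational(34243915687, 32327)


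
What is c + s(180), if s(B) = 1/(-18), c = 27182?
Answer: 489275/18 ≈ 27182.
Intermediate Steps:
s(B) = -1/18
c + s(180) = 27182 - 1/18 = 489275/18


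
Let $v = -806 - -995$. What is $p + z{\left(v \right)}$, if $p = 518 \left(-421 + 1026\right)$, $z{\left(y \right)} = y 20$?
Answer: $317170$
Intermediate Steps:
$v = 189$ ($v = -806 + 995 = 189$)
$z{\left(y \right)} = 20 y$
$p = 313390$ ($p = 518 \cdot 605 = 313390$)
$p + z{\left(v \right)} = 313390 + 20 \cdot 189 = 313390 + 3780 = 317170$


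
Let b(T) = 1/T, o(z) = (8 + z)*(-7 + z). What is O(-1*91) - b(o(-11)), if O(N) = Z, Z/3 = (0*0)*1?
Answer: -1/54 ≈ -0.018519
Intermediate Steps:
Z = 0 (Z = 3*((0*0)*1) = 3*(0*1) = 3*0 = 0)
O(N) = 0
o(z) = (-7 + z)*(8 + z)
O(-1*91) - b(o(-11)) = 0 - 1/(-56 - 11 + (-11)**2) = 0 - 1/(-56 - 11 + 121) = 0 - 1/54 = -1/54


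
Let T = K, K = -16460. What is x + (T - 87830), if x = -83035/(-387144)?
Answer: -40375164725/387144 ≈ -1.0429e+5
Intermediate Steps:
T = -16460
x = 83035/387144 (x = -83035*(-1/387144) = 83035/387144 ≈ 0.21448)
x + (T - 87830) = 83035/387144 + (-16460 - 87830) = 83035/387144 - 104290 = -40375164725/387144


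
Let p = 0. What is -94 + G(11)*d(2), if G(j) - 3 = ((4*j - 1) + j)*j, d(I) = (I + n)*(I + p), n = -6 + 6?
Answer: 2294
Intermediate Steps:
n = 0
d(I) = I² (d(I) = (I + 0)*(I + 0) = I*I = I²)
G(j) = 3 + j*(-1 + 5*j) (G(j) = 3 + ((4*j - 1) + j)*j = 3 + ((-1 + 4*j) + j)*j = 3 + (-1 + 5*j)*j = 3 + j*(-1 + 5*j))
-94 + G(11)*d(2) = -94 + (3 - 1*11 + 5*11²)*2² = -94 + (3 - 11 + 5*121)*4 = -94 + (3 - 11 + 605)*4 = -94 + 597*4 = -94 + 2388 = 2294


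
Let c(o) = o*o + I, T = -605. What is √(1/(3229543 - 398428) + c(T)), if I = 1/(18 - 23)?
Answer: √2933766421684333095/2831115 ≈ 605.00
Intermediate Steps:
I = -⅕ (I = 1/(-5) = -⅕ ≈ -0.20000)
c(o) = -⅕ + o² (c(o) = o*o - ⅕ = o² - ⅕ = -⅕ + o²)
√(1/(3229543 - 398428) + c(T)) = √(1/(3229543 - 398428) + (-⅕ + (-605)²)) = √(1/2831115 + (-⅕ + 366025)) = √(1/2831115 + 1830124/5) = √(1036258301653/2831115) = √2933766421684333095/2831115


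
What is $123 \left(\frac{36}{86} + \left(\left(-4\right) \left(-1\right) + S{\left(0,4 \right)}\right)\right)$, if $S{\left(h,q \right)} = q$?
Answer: $\frac{44526}{43} \approx 1035.5$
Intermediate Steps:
$123 \left(\frac{36}{86} + \left(\left(-4\right) \left(-1\right) + S{\left(0,4 \right)}\right)\right) = 123 \left(\frac{36}{86} + \left(\left(-4\right) \left(-1\right) + 4\right)\right) = 123 \left(36 \cdot \frac{1}{86} + \left(4 + 4\right)\right) = 123 \left(\frac{18}{43} + 8\right) = 123 \cdot \frac{362}{43} = \frac{44526}{43}$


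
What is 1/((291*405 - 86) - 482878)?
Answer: -1/365109 ≈ -2.7389e-6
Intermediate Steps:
1/((291*405 - 86) - 482878) = 1/((117855 - 86) - 482878) = 1/(117769 - 482878) = 1/(-365109) = -1/365109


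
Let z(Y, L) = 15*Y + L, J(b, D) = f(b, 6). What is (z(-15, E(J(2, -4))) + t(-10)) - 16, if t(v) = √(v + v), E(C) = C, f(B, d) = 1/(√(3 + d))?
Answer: -722/3 + 2*I*√5 ≈ -240.67 + 4.4721*I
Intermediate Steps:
f(B, d) = (3 + d)^(-½)
J(b, D) = ⅓ (J(b, D) = (3 + 6)^(-½) = 9^(-½) = ⅓)
z(Y, L) = L + 15*Y
t(v) = √2*√v (t(v) = √(2*v) = √2*√v)
(z(-15, E(J(2, -4))) + t(-10)) - 16 = ((⅓ + 15*(-15)) + √2*√(-10)) - 16 = ((⅓ - 225) + √2*(I*√10)) - 16 = (-674/3 + 2*I*√5) - 16 = -722/3 + 2*I*√5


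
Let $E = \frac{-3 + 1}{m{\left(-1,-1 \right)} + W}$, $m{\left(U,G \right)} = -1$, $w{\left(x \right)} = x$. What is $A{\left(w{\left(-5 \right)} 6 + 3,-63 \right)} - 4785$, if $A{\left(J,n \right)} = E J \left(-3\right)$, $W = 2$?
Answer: $-4947$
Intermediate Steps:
$E = -2$ ($E = \frac{-3 + 1}{-1 + 2} = - \frac{2}{1} = \left(-2\right) 1 = -2$)
$A{\left(J,n \right)} = 6 J$ ($A{\left(J,n \right)} = - 2 J \left(-3\right) = 6 J$)
$A{\left(w{\left(-5 \right)} 6 + 3,-63 \right)} - 4785 = 6 \left(\left(-5\right) 6 + 3\right) - 4785 = 6 \left(-30 + 3\right) - 4785 = 6 \left(-27\right) - 4785 = -162 - 4785 = -4947$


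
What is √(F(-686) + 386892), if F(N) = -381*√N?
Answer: √(386892 - 2667*I*√14) ≈ 622.06 - 8.021*I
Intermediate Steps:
√(F(-686) + 386892) = √(-2667*I*√14 + 386892) = √(386892 - 2667*I*√14)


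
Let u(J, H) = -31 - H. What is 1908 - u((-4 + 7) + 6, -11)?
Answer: 1928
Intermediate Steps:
1908 - u((-4 + 7) + 6, -11) = 1908 - (-31 - 1*(-11)) = 1908 - (-31 + 11) = 1908 - 1*(-20) = 1908 + 20 = 1928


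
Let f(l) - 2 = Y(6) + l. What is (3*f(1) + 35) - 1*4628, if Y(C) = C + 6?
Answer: -4548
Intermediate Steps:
Y(C) = 6 + C
f(l) = 14 + l (f(l) = 2 + ((6 + 6) + l) = 2 + (12 + l) = 14 + l)
(3*f(1) + 35) - 1*4628 = (3*(14 + 1) + 35) - 1*4628 = (3*15 + 35) - 4628 = (45 + 35) - 4628 = 80 - 4628 = -4548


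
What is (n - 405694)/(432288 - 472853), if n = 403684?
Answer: 402/8113 ≈ 0.049550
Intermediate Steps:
(n - 405694)/(432288 - 472853) = (403684 - 405694)/(432288 - 472853) = -2010/(-40565) = -2010*(-1/40565) = 402/8113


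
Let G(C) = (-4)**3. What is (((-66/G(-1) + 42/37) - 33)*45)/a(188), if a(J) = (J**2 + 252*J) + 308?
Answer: -547605/32768384 ≈ -0.016711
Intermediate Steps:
G(C) = -64
a(J) = 308 + J**2 + 252*J
(((-66/G(-1) + 42/37) - 33)*45)/a(188) = (((-66/(-64) + 42/37) - 33)*45)/(308 + 188**2 + 252*188) = (((-66*(-1/64) + 42*(1/37)) - 33)*45)/(308 + 35344 + 47376) = (((33/32 + 42/37) - 33)*45)/83028 = ((2565/1184 - 33)*45)*(1/83028) = -36507/1184*45*(1/83028) = -1642815/1184*1/83028 = -547605/32768384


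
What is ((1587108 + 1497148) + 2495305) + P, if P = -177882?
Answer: 5401679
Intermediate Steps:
((1587108 + 1497148) + 2495305) + P = ((1587108 + 1497148) + 2495305) - 177882 = (3084256 + 2495305) - 177882 = 5579561 - 177882 = 5401679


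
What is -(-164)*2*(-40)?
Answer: -13120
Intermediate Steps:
-(-164)*2*(-40) = -41*(-8)*(-40) = 328*(-40) = -13120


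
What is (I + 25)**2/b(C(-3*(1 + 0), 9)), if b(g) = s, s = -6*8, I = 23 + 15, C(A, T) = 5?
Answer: -1323/16 ≈ -82.688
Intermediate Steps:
I = 38
s = -48
b(g) = -48
(I + 25)**2/b(C(-3*(1 + 0), 9)) = (38 + 25)**2/(-48) = 63**2*(-1/48) = 3969*(-1/48) = -1323/16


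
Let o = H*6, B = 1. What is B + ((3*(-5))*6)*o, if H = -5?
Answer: 2701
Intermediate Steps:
o = -30 (o = -5*6 = -30)
B + ((3*(-5))*6)*o = 1 + ((3*(-5))*6)*(-30) = 1 - 15*6*(-30) = 1 - 90*(-30) = 1 + 2700 = 2701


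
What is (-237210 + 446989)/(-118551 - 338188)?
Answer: -209779/456739 ≈ -0.45930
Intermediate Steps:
(-237210 + 446989)/(-118551 - 338188) = 209779/(-456739) = 209779*(-1/456739) = -209779/456739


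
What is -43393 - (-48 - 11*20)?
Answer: -43125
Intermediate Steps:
-43393 - (-48 - 11*20) = -43393 - (-48 - 220) = -43393 - 1*(-268) = -43393 + 268 = -43125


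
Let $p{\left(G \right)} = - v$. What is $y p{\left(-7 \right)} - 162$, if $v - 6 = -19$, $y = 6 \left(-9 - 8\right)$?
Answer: $-1488$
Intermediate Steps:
$y = -102$ ($y = 6 \left(-17\right) = -102$)
$v = -13$ ($v = 6 - 19 = -13$)
$p{\left(G \right)} = 13$ ($p{\left(G \right)} = \left(-1\right) \left(-13\right) = 13$)
$y p{\left(-7 \right)} - 162 = \left(-102\right) 13 - 162 = -1326 - 162 = -1488$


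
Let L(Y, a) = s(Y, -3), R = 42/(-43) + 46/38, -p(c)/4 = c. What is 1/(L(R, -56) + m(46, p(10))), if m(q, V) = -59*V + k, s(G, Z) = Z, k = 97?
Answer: 1/2454 ≈ 0.00040750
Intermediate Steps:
p(c) = -4*c
R = 191/817 (R = 42*(-1/43) + 46*(1/38) = -42/43 + 23/19 = 191/817 ≈ 0.23378)
L(Y, a) = -3
m(q, V) = 97 - 59*V (m(q, V) = -59*V + 97 = 97 - 59*V)
1/(L(R, -56) + m(46, p(10))) = 1/(-3 + (97 - (-236)*10)) = 1/(-3 + (97 - 59*(-40))) = 1/(-3 + (97 + 2360)) = 1/(-3 + 2457) = 1/2454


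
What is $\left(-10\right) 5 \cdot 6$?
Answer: $-300$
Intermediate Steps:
$\left(-10\right) 5 \cdot 6 = \left(-50\right) 6 = -300$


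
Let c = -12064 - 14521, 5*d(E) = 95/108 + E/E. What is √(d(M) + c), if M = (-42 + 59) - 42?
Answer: I*√215335455/90 ≈ 163.05*I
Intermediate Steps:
M = -25 (M = 17 - 42 = -25)
d(E) = 203/540 (d(E) = (95/108 + E/E)/5 = (95*(1/108) + 1)/5 = (95/108 + 1)/5 = (⅕)*(203/108) = 203/540)
c = -26585
√(d(M) + c) = √(203/540 - 26585) = √(-14355697/540) = I*√215335455/90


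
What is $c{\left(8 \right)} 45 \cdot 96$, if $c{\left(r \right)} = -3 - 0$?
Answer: $-12960$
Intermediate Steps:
$c{\left(r \right)} = -3$ ($c{\left(r \right)} = -3 + 0 = -3$)
$c{\left(8 \right)} 45 \cdot 96 = \left(-3\right) 45 \cdot 96 = \left(-135\right) 96 = -12960$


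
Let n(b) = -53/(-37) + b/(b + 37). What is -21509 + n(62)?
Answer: -78779926/3663 ≈ -21507.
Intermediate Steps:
n(b) = 53/37 + b/(37 + b) (n(b) = -53*(-1/37) + b/(37 + b) = 53/37 + b/(37 + b))
-21509 + n(62) = -21509 + (1961 + 90*62)/(37*(37 + 62)) = -21509 + (1/37)*(1961 + 5580)/99 = -21509 + (1/37)*(1/99)*7541 = -21509 + 7541/3663 = -78779926/3663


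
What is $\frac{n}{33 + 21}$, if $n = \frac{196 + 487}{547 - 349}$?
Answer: $\frac{683}{10692} \approx 0.063879$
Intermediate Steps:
$n = \frac{683}{198} \approx 3.4495$
$\frac{n}{33 + 21} = \frac{1}{33 + 21} \cdot \frac{683}{198} = \frac{1}{54} \cdot \frac{683}{198} = \frac{683}{10692}$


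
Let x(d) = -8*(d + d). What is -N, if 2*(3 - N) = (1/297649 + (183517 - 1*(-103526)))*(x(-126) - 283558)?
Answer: -12027201413744015/297649 ≈ -4.0407e+10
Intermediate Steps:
x(d) = -16*d
N = 12027201413744015/297649 (N = 3 - (1/297649 + (183517 - 1*(-103526)))*(-16*(-126) - 283558)/2 = 3 - (1/297649 + (183517 + 103526))*(2016 - 283558)/2 = 3 - (1/297649 + 287043)*(-281542)/2 = 3 - 42719030954*(-281542)/297649 = 3 - ½*(-24054402825702136/297649) = 3 + 12027201412851068/297649 = 12027201413744015/297649 ≈ 4.0407e+10)
-N = -1*12027201413744015/297649 = -12027201413744015/297649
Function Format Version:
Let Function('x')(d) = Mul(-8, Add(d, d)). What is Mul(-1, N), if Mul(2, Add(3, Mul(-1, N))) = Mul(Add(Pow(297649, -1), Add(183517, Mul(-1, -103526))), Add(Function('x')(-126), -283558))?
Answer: Rational(-12027201413744015, 297649) ≈ -4.0407e+10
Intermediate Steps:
Function('x')(d) = Mul(-16, d) (Function('x')(d) = Mul(-8, Mul(2, d)) = Mul(-16, d))
N = Rational(12027201413744015, 297649) (N = Add(3, Mul(Rational(-1, 2), Mul(Add(Pow(297649, -1), Add(183517, Mul(-1, -103526))), Add(Mul(-16, -126), -283558)))) = Add(3, Mul(Rational(-1, 2), Mul(Add(Rational(1, 297649), Add(183517, 103526)), Add(2016, -283558)))) = Add(3, Mul(Rational(-1, 2), Mul(Add(Rational(1, 297649), 287043), -281542))) = Add(3, Mul(Rational(-1, 2), Mul(Rational(85438061908, 297649), -281542))) = Add(3, Mul(Rational(-1, 2), Rational(-24054402825702136, 297649))) = Add(3, Rational(12027201412851068, 297649)) = Rational(12027201413744015, 297649) ≈ 4.0407e+10)
Mul(-1, N) = Mul(-1, Rational(12027201413744015, 297649)) = Rational(-12027201413744015, 297649)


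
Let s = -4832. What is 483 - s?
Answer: 5315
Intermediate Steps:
483 - s = 483 - 1*(-4832) = 483 + 4832 = 5315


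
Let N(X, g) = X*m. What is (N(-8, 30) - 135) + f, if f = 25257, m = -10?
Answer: 25202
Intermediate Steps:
N(X, g) = -10*X (N(X, g) = X*(-10) = -10*X)
(N(-8, 30) - 135) + f = (-10*(-8) - 135) + 25257 = (80 - 135) + 25257 = -55 + 25257 = 25202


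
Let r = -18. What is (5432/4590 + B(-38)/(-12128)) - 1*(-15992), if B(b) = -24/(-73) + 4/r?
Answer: 16247990670307/1015932240 ≈ 15993.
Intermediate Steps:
B(b) = 70/657 (B(b) = -24/(-73) + 4/(-18) = -24*(-1/73) + 4*(-1/18) = 24/73 - 2/9 = 70/657)
(5432/4590 + B(-38)/(-12128)) - 1*(-15992) = (5432/4590 + (70/657)/(-12128)) - 1*(-15992) = (5432*(1/4590) + (70/657)*(-1/12128)) + 15992 = (2716/2295 - 35/3984048) + 15992 = 1202288227/1015932240 + 15992 = 16247990670307/1015932240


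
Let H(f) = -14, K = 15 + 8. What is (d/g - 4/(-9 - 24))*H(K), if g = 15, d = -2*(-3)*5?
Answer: -980/33 ≈ -29.697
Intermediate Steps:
K = 23
d = 30 (d = 6*5 = 30)
(d/g - 4/(-9 - 24))*H(K) = (30/15 - 4/(-9 - 24))*(-14) = (30*(1/15) - 4/(-33))*(-14) = (2 - 4*(-1/33))*(-14) = (2 + 4/33)*(-14) = (70/33)*(-14) = -980/33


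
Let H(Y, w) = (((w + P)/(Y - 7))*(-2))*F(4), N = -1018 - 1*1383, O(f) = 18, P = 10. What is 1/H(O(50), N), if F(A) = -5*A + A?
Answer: -11/76512 ≈ -0.00014377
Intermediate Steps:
F(A) = -4*A
N = -2401 (N = -1018 - 1383 = -2401)
H(Y, w) = 32*(10 + w)/(-7 + Y) (H(Y, w) = (((w + 10)/(Y - 7))*(-2))*(-4*4) = (((10 + w)/(-7 + Y))*(-2))*(-16) = -2*(10 + w)/(-7 + Y)*(-16) = 32*(10 + w)/(-7 + Y))
1/H(O(50), N) = 1/(32*(10 - 2401)/(-7 + 18)) = 1/(32*(-2391)/11) = 1/(32*(1/11)*(-2391)) = 1/(-76512/11) = -11/76512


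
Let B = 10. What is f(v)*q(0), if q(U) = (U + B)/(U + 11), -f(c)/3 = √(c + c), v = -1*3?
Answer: -30*I*√6/11 ≈ -6.6804*I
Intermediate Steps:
v = -3
f(c) = -3*√2*√c (f(c) = -3*√(c + c) = -3*√2*√c)
q(U) = (10 + U)/(11 + U) (q(U) = (U + 10)/(U + 11) = (10 + U)/(11 + U))
f(v)*q(0) = (-3*√2*√(-3))*((10 + 0)/(11 + 0)) = (-3*√2*I*√3)*(10/11) = (-3*I*√6)*((1/11)*10) = -3*I*√6*(10/11) = -30*I*√6/11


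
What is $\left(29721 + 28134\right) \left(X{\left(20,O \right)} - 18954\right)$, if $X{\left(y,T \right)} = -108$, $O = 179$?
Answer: $-1102832010$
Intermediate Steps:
$\left(29721 + 28134\right) \left(X{\left(20,O \right)} - 18954\right) = \left(29721 + 28134\right) \left(-108 - 18954\right) = 57855 \left(-19062\right) = -1102832010$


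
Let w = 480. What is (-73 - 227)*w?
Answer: -144000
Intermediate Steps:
(-73 - 227)*w = (-73 - 227)*480 = -300*480 = -144000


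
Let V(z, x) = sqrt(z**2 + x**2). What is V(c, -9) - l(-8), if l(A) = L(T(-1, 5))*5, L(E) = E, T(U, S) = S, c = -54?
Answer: -25 + 9*sqrt(37) ≈ 29.745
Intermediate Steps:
V(z, x) = sqrt(x**2 + z**2)
l(A) = 25 (l(A) = 5*5 = 25)
V(c, -9) - l(-8) = sqrt((-9)**2 + (-54)**2) - 1*25 = sqrt(81 + 2916) - 25 = sqrt(2997) - 25 = 9*sqrt(37) - 25 = -25 + 9*sqrt(37)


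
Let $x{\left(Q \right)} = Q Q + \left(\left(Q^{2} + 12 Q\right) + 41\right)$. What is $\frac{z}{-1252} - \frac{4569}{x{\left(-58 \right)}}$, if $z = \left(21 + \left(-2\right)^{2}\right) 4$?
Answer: $- \frac{1581922}{1900849} \approx -0.83222$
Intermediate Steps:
$x{\left(Q \right)} = 41 + 2 Q^{2} + 12 Q$ ($x{\left(Q \right)} = Q^{2} + \left(41 + Q^{2} + 12 Q\right) = 41 + 2 Q^{2} + 12 Q$)
$z = 100$ ($z = \left(21 + 4\right) 4 = 25 \cdot 4 = 100$)
$\frac{z}{-1252} - \frac{4569}{x{\left(-58 \right)}} = \frac{100}{-1252} - \frac{4569}{41 + 2 \left(-58\right)^{2} + 12 \left(-58\right)} = 100 \left(- \frac{1}{1252}\right) - \frac{4569}{41 + 2 \cdot 3364 - 696} = - \frac{25}{313} - \frac{4569}{41 + 6728 - 696} = - \frac{25}{313} - \frac{4569}{6073} = - \frac{1581922}{1900849}$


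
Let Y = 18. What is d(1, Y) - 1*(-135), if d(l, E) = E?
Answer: 153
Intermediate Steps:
d(1, Y) - 1*(-135) = 18 - 1*(-135) = 18 + 135 = 153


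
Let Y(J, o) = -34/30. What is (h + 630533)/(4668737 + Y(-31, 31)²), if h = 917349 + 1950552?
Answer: 393573825/525233057 ≈ 0.74933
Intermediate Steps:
h = 2867901
Y(J, o) = -17/15 (Y(J, o) = -34*1/30 = -17/15)
(h + 630533)/(4668737 + Y(-31, 31)²) = (2867901 + 630533)/(4668737 + (-17/15)²) = 3498434/(4668737 + 289/225) = 3498434/(1050466114/225) = 3498434*(225/1050466114) = 393573825/525233057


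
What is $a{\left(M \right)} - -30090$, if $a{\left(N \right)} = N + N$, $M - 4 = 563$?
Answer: $31224$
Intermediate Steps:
$M = 567$ ($M = 4 + 563 = 567$)
$a{\left(N \right)} = 2 N$
$a{\left(M \right)} - -30090 = 2 \cdot 567 - -30090 = 1134 + 30090 = 31224$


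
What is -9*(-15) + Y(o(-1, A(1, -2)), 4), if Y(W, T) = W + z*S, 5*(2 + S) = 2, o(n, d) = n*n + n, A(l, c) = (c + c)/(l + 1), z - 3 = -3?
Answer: 135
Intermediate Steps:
z = 0 (z = 3 - 3 = 0)
A(l, c) = 2*c/(1 + l) (A(l, c) = (2*c)/(1 + l) = 2*c/(1 + l))
o(n, d) = n + n² (o(n, d) = n² + n = n + n²)
S = -8/5 (S = -2 + (⅕)*2 = -2 + ⅖ = -8/5 ≈ -1.6000)
Y(W, T) = W (Y(W, T) = W + 0*(-8/5) = W + 0 = W)
-9*(-15) + Y(o(-1, A(1, -2)), 4) = -9*(-15) - (1 - 1) = 135 - 1*0 = 135 + 0 = 135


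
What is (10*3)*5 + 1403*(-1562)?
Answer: -2191336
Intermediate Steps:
(10*3)*5 + 1403*(-1562) = 30*5 - 2191486 = 150 - 2191486 = -2191336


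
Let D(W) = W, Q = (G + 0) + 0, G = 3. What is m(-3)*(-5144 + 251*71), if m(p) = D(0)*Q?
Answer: 0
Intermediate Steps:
Q = 3 (Q = (3 + 0) + 0 = 3 + 0 = 3)
m(p) = 0 (m(p) = 0*3 = 0)
m(-3)*(-5144 + 251*71) = 0*(-5144 + 251*71) = 0*(-5144 + 17821) = 0*12677 = 0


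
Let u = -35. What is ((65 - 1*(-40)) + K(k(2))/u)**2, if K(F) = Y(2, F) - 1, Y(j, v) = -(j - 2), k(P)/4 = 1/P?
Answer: 13512976/1225 ≈ 11031.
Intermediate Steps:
k(P) = 4/P
Y(j, v) = 2 - j (Y(j, v) = -(-2 + j) = 2 - j)
K(F) = -1 (K(F) = (2 - 1*2) - 1 = (2 - 2) - 1 = 0 - 1 = -1)
((65 - 1*(-40)) + K(k(2))/u)**2 = ((65 - 1*(-40)) - 1/(-35))**2 = ((65 + 40) - 1*(-1/35))**2 = (105 + 1/35)**2 = (3676/35)**2 = 13512976/1225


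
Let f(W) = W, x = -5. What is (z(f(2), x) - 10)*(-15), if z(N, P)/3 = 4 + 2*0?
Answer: -30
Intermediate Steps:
z(N, P) = 12 (z(N, P) = 3*(4 + 2*0) = 3*(4 + 0) = 3*4 = 12)
(z(f(2), x) - 10)*(-15) = (12 - 10)*(-15) = 2*(-15) = -30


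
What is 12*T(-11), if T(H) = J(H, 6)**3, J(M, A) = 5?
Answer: 1500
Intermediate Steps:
T(H) = 125 (T(H) = 5**3 = 125)
12*T(-11) = 12*125 = 1500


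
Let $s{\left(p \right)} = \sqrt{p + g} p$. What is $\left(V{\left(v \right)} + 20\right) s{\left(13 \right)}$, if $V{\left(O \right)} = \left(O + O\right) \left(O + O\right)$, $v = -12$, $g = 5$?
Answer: $23244 \sqrt{2} \approx 32872.0$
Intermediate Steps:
$V{\left(O \right)} = 4 O^{2}$ ($V{\left(O \right)} = 2 O 2 O = 4 O^{2}$)
$s{\left(p \right)} = p \sqrt{5 + p}$ ($s{\left(p \right)} = \sqrt{p + 5} p = \sqrt{5 + p} p = p \sqrt{5 + p}$)
$\left(V{\left(v \right)} + 20\right) s{\left(13 \right)} = \left(4 \left(-12\right)^{2} + 20\right) 13 \sqrt{5 + 13} = \left(4 \cdot 144 + 20\right) 13 \sqrt{18} = \left(576 + 20\right) 13 \cdot 3 \sqrt{2} = 596 \cdot 39 \sqrt{2} = 23244 \sqrt{2}$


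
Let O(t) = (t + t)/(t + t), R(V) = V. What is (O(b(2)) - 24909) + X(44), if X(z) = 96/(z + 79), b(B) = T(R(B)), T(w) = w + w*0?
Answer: -1021196/41 ≈ -24907.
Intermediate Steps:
T(w) = w (T(w) = w + 0 = w)
b(B) = B
O(t) = 1 (O(t) = (2*t)/((2*t)) = (2*t)*(1/(2*t)) = 1)
X(z) = 96/(79 + z)
(O(b(2)) - 24909) + X(44) = (1 - 24909) + 96/(79 + 44) = -24908 + 96/123 = -24908 + 96*(1/123) = -24908 + 32/41 = -1021196/41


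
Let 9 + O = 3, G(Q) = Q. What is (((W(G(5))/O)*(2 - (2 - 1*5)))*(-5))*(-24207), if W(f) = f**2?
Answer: -5043125/2 ≈ -2.5216e+6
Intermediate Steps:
O = -6 (O = -9 + 3 = -6)
(((W(G(5))/O)*(2 - (2 - 1*5)))*(-5))*(-24207) = (((5**2/(-6))*(2 - (2 - 1*5)))*(-5))*(-24207) = (((25*(-1/6))*(2 - (2 - 5)))*(-5))*(-24207) = (-25*(2 - 1*(-3))/6*(-5))*(-24207) = (-25*(2 + 3)/6*(-5))*(-24207) = (-25/6*5*(-5))*(-24207) = -125/6*(-5)*(-24207) = (625/6)*(-24207) = -5043125/2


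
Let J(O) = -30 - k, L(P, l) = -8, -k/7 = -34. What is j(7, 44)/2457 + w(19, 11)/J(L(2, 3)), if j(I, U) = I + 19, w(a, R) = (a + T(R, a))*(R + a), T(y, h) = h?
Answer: -53731/12663 ≈ -4.2431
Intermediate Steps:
k = 238 (k = -7*(-34) = 238)
w(a, R) = 2*a*(R + a) (w(a, R) = (a + a)*(R + a) = (2*a)*(R + a) = 2*a*(R + a))
j(I, U) = 19 + I
J(O) = -268 (J(O) = -30 - 1*238 = -30 - 238 = -268)
j(7, 44)/2457 + w(19, 11)/J(L(2, 3)) = (19 + 7)/2457 + (2*19*(11 + 19))/(-268) = 26*(1/2457) + (2*19*30)*(-1/268) = 2/189 + 1140*(-1/268) = 2/189 - 285/67 = -53731/12663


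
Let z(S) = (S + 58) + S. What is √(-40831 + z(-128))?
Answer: I*√41029 ≈ 202.56*I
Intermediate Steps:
z(S) = 58 + 2*S (z(S) = (58 + S) + S = 58 + 2*S)
√(-40831 + z(-128)) = √(-40831 + (58 + 2*(-128))) = √(-40831 + (58 - 256)) = √(-40831 - 198) = √(-41029) = I*√41029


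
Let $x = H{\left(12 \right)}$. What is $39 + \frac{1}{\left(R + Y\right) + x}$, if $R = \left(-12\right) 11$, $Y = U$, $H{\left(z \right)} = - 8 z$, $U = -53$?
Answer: $\frac{10958}{281} \approx 38.996$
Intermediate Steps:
$Y = -53$
$R = -132$
$x = -96$ ($x = \left(-8\right) 12 = -96$)
$39 + \frac{1}{\left(R + Y\right) + x} = 39 + \frac{1}{\left(-132 - 53\right) - 96} = 39 + \frac{1}{-185 - 96} = 39 + \frac{1}{-281} = 39 - \frac{1}{281} = \frac{10958}{281}$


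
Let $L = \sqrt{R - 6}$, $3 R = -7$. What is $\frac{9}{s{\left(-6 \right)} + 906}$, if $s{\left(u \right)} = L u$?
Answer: $\frac{1359}{136856} + \frac{15 i \sqrt{3}}{136856} \approx 0.0099301 + 0.00018984 i$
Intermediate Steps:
$R = - \frac{7}{3}$ ($R = \frac{1}{3} \left(-7\right) = - \frac{7}{3} \approx -2.3333$)
$L = \frac{5 i \sqrt{3}}{3}$ ($L = \sqrt{- \frac{7}{3} - 6} = \sqrt{- \frac{25}{3}} = \frac{5 i \sqrt{3}}{3} \approx 2.8868 i$)
$s{\left(u \right)} = \frac{5 i u \sqrt{3}}{3}$ ($s{\left(u \right)} = \frac{5 i \sqrt{3}}{3} u = \frac{5 i u \sqrt{3}}{3}$)
$\frac{9}{s{\left(-6 \right)} + 906} = \frac{9}{\frac{5}{3} i \left(-6\right) \sqrt{3} + 906} = \frac{9}{- 10 i \sqrt{3} + 906} = \frac{9}{906 - 10 i \sqrt{3}}$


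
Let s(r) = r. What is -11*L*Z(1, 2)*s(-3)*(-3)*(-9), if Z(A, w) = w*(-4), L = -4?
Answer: 28512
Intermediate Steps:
Z(A, w) = -4*w
-11*L*Z(1, 2)*s(-3)*(-3)*(-9) = -11*(-(-16)*2)*(-3*(-3))*(-9) = -11*(-4*(-8))*9*(-9) = -352*9*(-9) = -11*288*(-9) = -3168*(-9) = 28512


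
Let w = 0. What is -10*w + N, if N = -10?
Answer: -10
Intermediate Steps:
-10*w + N = -10*0 - 10 = 0 - 10 = -10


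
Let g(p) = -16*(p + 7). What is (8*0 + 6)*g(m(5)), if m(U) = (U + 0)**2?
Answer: -3072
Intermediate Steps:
m(U) = U**2
g(p) = -112 - 16*p (g(p) = -16*(7 + p) = -112 - 16*p)
(8*0 + 6)*g(m(5)) = (8*0 + 6)*(-112 - 16*5**2) = (0 + 6)*(-112 - 16*25) = 6*(-112 - 400) = 6*(-512) = -3072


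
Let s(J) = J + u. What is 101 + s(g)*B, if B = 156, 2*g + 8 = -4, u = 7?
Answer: 257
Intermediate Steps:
g = -6 (g = -4 + (½)*(-4) = -4 - 2 = -6)
s(J) = 7 + J (s(J) = J + 7 = 7 + J)
101 + s(g)*B = 101 + (7 - 6)*156 = 101 + 1*156 = 101 + 156 = 257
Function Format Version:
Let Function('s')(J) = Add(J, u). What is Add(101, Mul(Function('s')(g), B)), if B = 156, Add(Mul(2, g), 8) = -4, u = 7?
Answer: 257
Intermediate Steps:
g = -6 (g = Add(-4, Mul(Rational(1, 2), -4)) = Add(-4, -2) = -6)
Function('s')(J) = Add(7, J) (Function('s')(J) = Add(J, 7) = Add(7, J))
Add(101, Mul(Function('s')(g), B)) = Add(101, Mul(Add(7, -6), 156)) = Add(101, Mul(1, 156)) = Add(101, 156) = 257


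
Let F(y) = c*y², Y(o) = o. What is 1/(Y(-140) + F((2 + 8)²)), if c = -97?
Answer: -1/970140 ≈ -1.0308e-6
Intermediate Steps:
F(y) = -97*y²
1/(Y(-140) + F((2 + 8)²)) = 1/(-140 - 97*(2 + 8)⁴) = 1/(-140 - 97*(10²)²) = 1/(-140 - 97*100²) = 1/(-140 - 97*10000) = 1/(-140 - 970000) = 1/(-970140) = -1/970140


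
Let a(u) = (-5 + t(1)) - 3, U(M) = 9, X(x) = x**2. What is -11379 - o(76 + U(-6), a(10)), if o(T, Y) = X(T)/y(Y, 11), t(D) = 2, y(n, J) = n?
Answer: -61049/6 ≈ -10175.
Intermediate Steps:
a(u) = -6 (a(u) = (-5 + 2) - 3 = -3 - 3 = -6)
o(T, Y) = T**2/Y
-11379 - o(76 + U(-6), a(10)) = -11379 - (76 + 9)**2/(-6) = -11379 - 85**2*(-1)/6 = -11379 - 7225*(-1)/6 = -11379 - 1*(-7225/6) = -11379 + 7225/6 = -61049/6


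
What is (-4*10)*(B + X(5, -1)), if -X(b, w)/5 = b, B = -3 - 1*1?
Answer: 1160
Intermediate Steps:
B = -4 (B = -3 - 1 = -4)
X(b, w) = -5*b
(-4*10)*(B + X(5, -1)) = (-4*10)*(-4 - 5*5) = -40*(-4 - 25) = -40*(-29) = 1160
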